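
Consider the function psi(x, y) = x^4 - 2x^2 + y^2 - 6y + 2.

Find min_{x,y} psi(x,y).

-8

psi(x,y) separates as P(x) + Q(y) + 2, so its minimum is min P + min Q + 2.
P'(x) = 4x(x - 1)(x + 1) vanishes at x ∈ {-1, 0, 1}; Q'(y) = 2y - 6 vanishes at y ∈ {3}.
Local minima of P (where P''>0): P(-1)=-1, P(1)=-1. Local minima of Q: Q(3)=-9.
So the global minimum of psi is P(-1) + Q(3) + 2 = -1 − 9 + 2 = -8, attained at (-1, 3).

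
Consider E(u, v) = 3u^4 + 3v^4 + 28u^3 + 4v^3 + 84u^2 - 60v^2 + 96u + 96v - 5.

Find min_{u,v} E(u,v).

E(u,v) separates as P(u) + Q(v) − 5, so its minimum is min P + min Q − 5.
P'(u) = 12(u + 1)(u + 2)(u + 4) vanishes at u ∈ {-4, -2, -1}; Q'(v) = 12(v - 2)(v - 1)(v + 4) vanishes at v ∈ {-4, 1, 2}.
Local minima of P (where P''>0): P(-4)=-64, P(-1)=-37. Local minima of Q: Q(-4)=-832, Q(2)=32.
So the global minimum of E is P(-4) + Q(-4) − 5 = -64 − 832 − 5 = -901, attained at (-4, -4).

-901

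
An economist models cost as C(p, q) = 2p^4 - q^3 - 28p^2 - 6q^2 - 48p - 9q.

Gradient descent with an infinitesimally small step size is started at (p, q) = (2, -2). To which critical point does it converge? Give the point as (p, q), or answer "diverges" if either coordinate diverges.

C is separable, so gradient descent decouples: p follows -∂C/∂p, q follows -∂C/∂q.
∂C/∂p = 8(p - 3)(p + 1)(p + 2); at p=2 this is -96, so p increases.
∂C/∂q = -3(q + 1)(q + 3); at q=-2 this is 3, so q decreases.
p converges to its nearest critical value 3 (a local min of the p-part); q converges to -3. The iterate converges to (3, -3).

(3, -3)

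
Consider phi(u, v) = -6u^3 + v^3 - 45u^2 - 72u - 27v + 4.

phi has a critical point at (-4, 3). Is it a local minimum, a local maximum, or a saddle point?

The mixed partial ∂²phi/∂u∂v is 0, so the Hessian at any point is diag(phi_uu, phi_vv) = diag(-18(2u + 5), 6v).
At (-4, 3): H = diag(54, 18).
Both eigenvalues are positive, so H is positive definite: a local minimum.

local minimum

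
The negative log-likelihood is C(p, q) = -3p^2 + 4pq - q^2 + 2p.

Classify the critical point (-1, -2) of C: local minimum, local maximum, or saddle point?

saddle point

The Hessian of C is constant: H = [[-6, 4], [4, -2]].
det(H) = (-6)·(-2) − 4² = -4.
Since det(H) < 0, H is indefinite and the critical point is a saddle point.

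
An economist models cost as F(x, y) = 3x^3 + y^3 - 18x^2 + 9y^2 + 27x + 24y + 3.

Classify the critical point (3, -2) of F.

local minimum

The mixed partial ∂²F/∂x∂y is 0, so the Hessian at any point is diag(F_xx, F_yy) = diag(18(x - 2), 6(y + 3)).
At (3, -2): H = diag(18, 6).
Both eigenvalues are positive, so H is positive definite: a local minimum.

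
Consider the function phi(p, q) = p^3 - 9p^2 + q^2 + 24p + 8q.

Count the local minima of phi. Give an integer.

1

phi separates as a function of p plus a function of q, so ∇phi=0 decouples.
∂phi/∂p = 3(p - 4)(p - 2) = 0 at p ∈ {2, 4}; ∂phi/∂q = 2(q + 4) = 0 at q ∈ {-4}.
The Hessian is diagonal: diag(phi_pp, phi_qq). Second derivatives: phi_pp(2)=-6, phi_pp(4)=6; phi_qq(-4)=2.
Local minima occur where both diagonal entries positive: (4, -4). Count: 1.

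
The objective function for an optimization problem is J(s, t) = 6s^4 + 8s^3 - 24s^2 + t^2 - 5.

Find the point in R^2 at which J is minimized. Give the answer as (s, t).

J(s,t) separates as P(s) + Q(t) − 5, so its minimum is min P + min Q − 5.
P'(s) = 24s(s - 1)(s + 2) vanishes at s ∈ {-2, 0, 1}; Q'(t) = 2t vanishes at t ∈ {0}.
Local minima of P (where P''>0): P(-2)=-64, P(1)=-10. Local minima of Q: Q(0)=0.
So the global minimum of J is P(-2) + Q(0) − 5 = -64 + 0 − 5 = -69, attained at (-2, 0).

(-2, 0)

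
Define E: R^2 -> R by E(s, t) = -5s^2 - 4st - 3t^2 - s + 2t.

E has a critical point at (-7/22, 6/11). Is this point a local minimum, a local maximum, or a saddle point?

The Hessian of E is constant: H = [[-10, -4], [-4, -6]].
det(H) = (-10)·(-6) − (-4)² = 44.
det(H) > 0 and tr(H) = -16 < 0, so H is negative definite and the point is a local maximum.

local maximum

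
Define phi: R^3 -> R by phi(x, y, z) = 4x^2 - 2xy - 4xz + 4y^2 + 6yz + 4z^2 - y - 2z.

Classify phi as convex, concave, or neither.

convex

phi is quadratic, so its Hessian is the constant matrix H = [[8, -2, -4], [-2, 8, 6], [-4, 6, 8]].
Leading principal minors: 8, 60, 160.
All positive ⇒ H ≻ 0 ⇒ convex.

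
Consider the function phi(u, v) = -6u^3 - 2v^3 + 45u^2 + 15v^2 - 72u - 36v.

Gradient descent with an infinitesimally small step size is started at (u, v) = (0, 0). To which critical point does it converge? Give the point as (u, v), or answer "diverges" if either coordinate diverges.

phi is separable, so gradient descent decouples: u follows -∂phi/∂u, v follows -∂phi/∂v.
∂phi/∂u = -18(u - 4)(u - 1); at u=0 this is -72, so u increases.
∂phi/∂v = -6(v - 3)(v - 2); at v=0 this is -36, so v increases.
u converges to its nearest critical value 1 (a local min of the u-part); v converges to 2. The iterate converges to (1, 2).

(1, 2)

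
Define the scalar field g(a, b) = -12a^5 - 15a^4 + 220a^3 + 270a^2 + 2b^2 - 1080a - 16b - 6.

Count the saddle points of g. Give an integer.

g separates as a function of a plus a function of b, so ∇g=0 decouples.
∂g/∂a = -60(a - 3)(a - 1)(a + 2)(a + 3) = 0 at a ∈ {-3, -2, 1, 3}; ∂g/∂b = 4(b - 4) = 0 at b ∈ {4}.
The Hessian is diagonal: diag(g_aa, g_bb). Second derivatives: g_aa(-3)=1440, g_aa(-2)=-900, g_aa(1)=1440, g_aa(3)=-3600; g_bb(4)=4.
Saddle points occur where the two diagonal entries have opposite signs: (-2, 4), (3, 4). Count: 2.

2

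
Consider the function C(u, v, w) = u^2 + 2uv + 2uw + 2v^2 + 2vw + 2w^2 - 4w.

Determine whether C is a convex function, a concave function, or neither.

C is quadratic, so its Hessian is the constant matrix H = [[2, 2, 2], [2, 4, 2], [2, 2, 4]].
Leading principal minors: 2, 4, 8.
All positive ⇒ H ≻ 0 ⇒ convex.

convex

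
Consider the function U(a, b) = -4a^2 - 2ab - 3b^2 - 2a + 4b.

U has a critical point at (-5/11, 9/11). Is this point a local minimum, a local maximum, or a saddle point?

local maximum

The Hessian of U is constant: H = [[-8, -2], [-2, -6]].
det(H) = (-8)·(-6) − (-2)² = 44.
det(H) > 0 and tr(H) = -14 < 0, so H is negative definite and the point is a local maximum.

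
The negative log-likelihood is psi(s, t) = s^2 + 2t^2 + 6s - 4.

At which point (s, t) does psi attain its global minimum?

psi(s,t) separates as P(s) + Q(t) − 4, so its minimum is min P + min Q − 4.
P'(s) = 2s + 6 vanishes at s ∈ {-3}; Q'(t) = 4t vanishes at t ∈ {0}.
Local minima of P (where P''>0): P(-3)=-9. Local minima of Q: Q(0)=0.
So the global minimum of psi is P(-3) + Q(0) − 4 = -9 + 0 − 4 = -13, attained at (-3, 0).

(-3, 0)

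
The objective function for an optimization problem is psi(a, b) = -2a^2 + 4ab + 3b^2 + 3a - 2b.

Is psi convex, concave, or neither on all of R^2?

psi is quadratic, so its Hessian is the constant matrix H = [[-4, 4], [4, 6]].
det(H) = -40, tr(H) = 2.
det(H) < 0, so H is indefinite: neither convex nor concave.

neither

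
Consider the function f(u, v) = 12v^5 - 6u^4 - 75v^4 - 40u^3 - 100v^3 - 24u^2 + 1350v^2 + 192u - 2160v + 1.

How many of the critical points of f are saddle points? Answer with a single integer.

6

f separates as a function of u plus a function of v, so ∇f=0 decouples.
∂f/∂u = -24(u - 1)(u + 2)(u + 4) = 0 at u ∈ {-4, -2, 1}; ∂f/∂v = 60(v - 4)(v - 3)(v - 1)(v + 3) = 0 at v ∈ {-3, 1, 3, 4}.
The Hessian is diagonal: diag(f_uu, f_vv). Second derivatives: f_uu(-4)=-240, f_uu(-2)=144, f_uu(1)=-360; f_vv(-3)=-10080, f_vv(1)=1440, f_vv(3)=-720, f_vv(4)=1260.
Saddle points occur where the two diagonal entries have opposite signs: (-4, 1), (-4, 4), (-2, -3), (-2, 3), (1, 1), (1, 4). Count: 6.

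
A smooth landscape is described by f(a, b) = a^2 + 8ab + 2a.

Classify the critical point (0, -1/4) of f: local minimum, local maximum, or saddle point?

saddle point

The Hessian of f is constant: H = [[2, 8], [8, 0]].
det(H) = 2·0 − 8² = -64.
Since det(H) < 0, H is indefinite and the critical point is a saddle point.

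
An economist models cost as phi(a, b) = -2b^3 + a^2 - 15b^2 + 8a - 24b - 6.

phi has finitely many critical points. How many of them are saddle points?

phi separates as a function of a plus a function of b, so ∇phi=0 decouples.
∂phi/∂a = 2(a + 4) = 0 at a ∈ {-4}; ∂phi/∂b = -6(b + 1)(b + 4) = 0 at b ∈ {-4, -1}.
The Hessian is diagonal: diag(phi_aa, phi_bb). Second derivatives: phi_aa(-4)=2; phi_bb(-4)=18, phi_bb(-1)=-18.
Saddle points occur where the two diagonal entries have opposite signs: (-4, -1). Count: 1.

1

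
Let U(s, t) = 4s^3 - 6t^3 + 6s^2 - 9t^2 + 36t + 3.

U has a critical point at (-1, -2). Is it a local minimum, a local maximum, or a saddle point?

The mixed partial ∂²U/∂s∂t is 0, so the Hessian at any point is diag(U_ss, U_tt) = diag(12(2s + 1), -18(2t + 1)).
At (-1, -2): H = diag(-12, 54).
The eigenvalues have opposite signs, so H is indefinite: a saddle point.

saddle point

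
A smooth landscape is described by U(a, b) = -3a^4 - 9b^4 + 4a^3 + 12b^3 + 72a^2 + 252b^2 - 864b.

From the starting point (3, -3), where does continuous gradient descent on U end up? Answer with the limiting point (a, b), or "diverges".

(0, 2)

U is separable, so gradient descent decouples: a follows -∂U/∂a, b follows -∂U/∂b.
∂U/∂a = -12a(a - 4)(a + 3); at a=3 this is 216, so a decreases.
∂U/∂b = -36(b - 3)(b - 2)(b + 4); at b=-3 this is -1080, so b increases.
a converges to its nearest critical value 0 (a local min of the a-part); b converges to 2. The iterate converges to (0, 2).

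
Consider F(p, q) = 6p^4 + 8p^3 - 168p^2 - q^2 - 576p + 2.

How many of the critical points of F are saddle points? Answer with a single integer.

F separates as a function of p plus a function of q, so ∇F=0 decouples.
∂F/∂p = 24(p - 4)(p + 2)(p + 3) = 0 at p ∈ {-3, -2, 4}; ∂F/∂q = -2q = 0 at q ∈ {0}.
The Hessian is diagonal: diag(F_pp, F_qq). Second derivatives: F_pp(-3)=168, F_pp(-2)=-144, F_pp(4)=1008; F_qq(0)=-2.
Saddle points occur where the two diagonal entries have opposite signs: (-3, 0), (4, 0). Count: 2.

2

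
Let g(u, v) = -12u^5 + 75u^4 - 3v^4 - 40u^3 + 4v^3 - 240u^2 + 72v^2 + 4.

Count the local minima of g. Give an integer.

g separates as a function of u plus a function of v, so ∇g=0 decouples.
∂g/∂u = -60u(u - 4)(u - 2)(u + 1) = 0 at u ∈ {-1, 0, 2, 4}; ∂g/∂v = -12v(v - 4)(v + 3) = 0 at v ∈ {-3, 0, 4}.
The Hessian is diagonal: diag(g_uu, g_vv). Second derivatives: g_uu(-1)=900, g_uu(0)=-480, g_uu(2)=720, g_uu(4)=-2400; g_vv(-3)=-252, g_vv(0)=144, g_vv(4)=-336.
Local minima occur where both diagonal entries positive: (-1, 0), (2, 0). Count: 2.

2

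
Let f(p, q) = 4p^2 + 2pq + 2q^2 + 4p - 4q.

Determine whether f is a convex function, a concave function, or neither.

convex

f is quadratic, so its Hessian is the constant matrix H = [[8, 2], [2, 4]].
det(H) = 28, tr(H) = 12.
det(H) > 0 and tr(H) > 0, so H is positive definite everywhere: convex.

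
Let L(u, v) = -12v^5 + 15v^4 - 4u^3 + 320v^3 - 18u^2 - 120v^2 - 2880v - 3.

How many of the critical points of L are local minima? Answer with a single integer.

L separates as a function of u plus a function of v, so ∇L=0 decouples.
∂L/∂u = -12u(u + 3) = 0 at u ∈ {-3, 0}; ∂L/∂v = -60(v - 4)(v - 2)(v + 2)(v + 3) = 0 at v ∈ {-3, -2, 2, 4}.
The Hessian is diagonal: diag(L_uu, L_vv). Second derivatives: L_uu(-3)=36, L_uu(0)=-36; L_vv(-3)=2100, L_vv(-2)=-1440, L_vv(2)=2400, L_vv(4)=-5040.
Local minima occur where both diagonal entries positive: (-3, -3), (-3, 2). Count: 2.

2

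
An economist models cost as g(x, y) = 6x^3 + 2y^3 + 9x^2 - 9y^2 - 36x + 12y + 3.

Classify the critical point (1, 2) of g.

local minimum

The mixed partial ∂²g/∂x∂y is 0, so the Hessian at any point is diag(g_xx, g_yy) = diag(18(2x + 1), 6(2y - 3)).
At (1, 2): H = diag(54, 6).
Both eigenvalues are positive, so H is positive definite: a local minimum.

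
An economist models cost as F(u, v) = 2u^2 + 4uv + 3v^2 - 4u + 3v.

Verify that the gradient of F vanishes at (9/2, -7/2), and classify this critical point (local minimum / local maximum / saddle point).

∇F = (4u + 4v - 4, 4u + 6v + 3); substituting (9/2, -7/2) gives ∇F = (0, 0), so (9/2, -7/2) is indeed a critical point.
The Hessian of F is constant: H = [[4, 4], [4, 6]].
det(H) = 4·6 − 4² = 8.
det(H) > 0 and tr(H) = 10 > 0, so H is positive definite and the point is a local minimum.

local minimum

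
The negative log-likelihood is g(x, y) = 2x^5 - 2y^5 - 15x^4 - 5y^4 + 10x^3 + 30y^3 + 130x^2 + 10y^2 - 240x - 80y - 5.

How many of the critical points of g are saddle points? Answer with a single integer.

g separates as a function of x plus a function of y, so ∇g=0 decouples.
∂g/∂x = 10(x - 4)(x - 3)(x - 1)(x + 2) = 0 at x ∈ {-2, 1, 3, 4}; ∂g/∂y = -10(y - 2)(y - 1)(y + 1)(y + 4) = 0 at y ∈ {-4, -1, 1, 2}.
The Hessian is diagonal: diag(g_xx, g_yy). Second derivatives: g_xx(-2)=-900, g_xx(1)=180, g_xx(3)=-100, g_xx(4)=180; g_yy(-4)=900, g_yy(-1)=-180, g_yy(1)=100, g_yy(2)=-180.
Saddle points occur where the two diagonal entries have opposite signs: (-2, -4), (-2, 1), (1, -1), (1, 2), (3, -4), (3, 1), (4, -1), (4, 2). Count: 8.

8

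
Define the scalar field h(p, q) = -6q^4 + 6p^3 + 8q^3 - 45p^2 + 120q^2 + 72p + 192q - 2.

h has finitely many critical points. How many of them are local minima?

h separates as a function of p plus a function of q, so ∇h=0 decouples.
∂h/∂p = 18(p - 4)(p - 1) = 0 at p ∈ {1, 4}; ∂h/∂q = -24(q - 4)(q + 1)(q + 2) = 0 at q ∈ {-2, -1, 4}.
The Hessian is diagonal: diag(h_pp, h_qq). Second derivatives: h_pp(1)=-54, h_pp(4)=54; h_qq(-2)=-144, h_qq(-1)=120, h_qq(4)=-720.
Local minima occur where both diagonal entries positive: (4, -1). Count: 1.

1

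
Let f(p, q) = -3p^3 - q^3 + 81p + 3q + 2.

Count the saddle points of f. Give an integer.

2

f separates as a function of p plus a function of q, so ∇f=0 decouples.
∂f/∂p = -9(p - 3)(p + 3) = 0 at p ∈ {-3, 3}; ∂f/∂q = -3(q - 1)(q + 1) = 0 at q ∈ {-1, 1}.
The Hessian is diagonal: diag(f_pp, f_qq). Second derivatives: f_pp(-3)=54, f_pp(3)=-54; f_qq(-1)=6, f_qq(1)=-6.
Saddle points occur where the two diagonal entries have opposite signs: (-3, 1), (3, -1). Count: 2.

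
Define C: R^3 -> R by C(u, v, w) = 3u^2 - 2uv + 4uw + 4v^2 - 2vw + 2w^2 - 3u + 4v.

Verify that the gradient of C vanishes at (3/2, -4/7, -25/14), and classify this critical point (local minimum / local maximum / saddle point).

local minimum

∇C = (6u - 2v + 4w - 3, -2u + 8v - 2w + 4, 4u - 2v + 4w); substituting (3/2, -4/7, -25/14) gives ∇C = (0, 0, 0), so (3/2, -4/7, -25/14) is indeed a critical point.
The Hessian is constant: H = [[6, -2, 4], [-2, 8, -2], [4, -2, 4]].
Leading principal minors: Δ₁ = 6, Δ₂ = 44, Δ₃ = 56.
All leading minors are positive, so H is positive definite: a local minimum.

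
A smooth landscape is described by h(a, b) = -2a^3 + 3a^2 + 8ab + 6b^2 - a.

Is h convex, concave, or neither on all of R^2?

neither

The term -2a^3 is cubic, so the Hessian is not constant.
∂²h/∂a² = -12a + 6, which takes both signs as a varies (negative for sufficiently large a). A diagonal entry of the Hessian changing sign means the Hessian is neither positive- nor negative-semidefinite on all of R^2.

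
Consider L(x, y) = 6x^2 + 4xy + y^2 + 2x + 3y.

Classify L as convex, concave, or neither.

L is quadratic, so its Hessian is the constant matrix H = [[12, 4], [4, 2]].
det(H) = 8, tr(H) = 14.
det(H) > 0 and tr(H) > 0, so H is positive definite everywhere: convex.

convex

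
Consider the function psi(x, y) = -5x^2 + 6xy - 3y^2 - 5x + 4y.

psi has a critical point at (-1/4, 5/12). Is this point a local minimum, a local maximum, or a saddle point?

The Hessian of psi is constant: H = [[-10, 6], [6, -6]].
det(H) = (-10)·(-6) − 6² = 24.
det(H) > 0 and tr(H) = -16 < 0, so H is negative definite and the point is a local maximum.

local maximum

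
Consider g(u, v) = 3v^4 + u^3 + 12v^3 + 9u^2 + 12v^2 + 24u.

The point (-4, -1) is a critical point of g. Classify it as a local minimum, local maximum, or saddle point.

local maximum

The mixed partial ∂²g/∂u∂v is 0, so the Hessian at any point is diag(g_uu, g_vv) = diag(6(u + 3), 12(3v^2 + 6v + 2)).
At (-4, -1): H = diag(-6, -12).
Both eigenvalues are negative, so H is negative definite: a local maximum.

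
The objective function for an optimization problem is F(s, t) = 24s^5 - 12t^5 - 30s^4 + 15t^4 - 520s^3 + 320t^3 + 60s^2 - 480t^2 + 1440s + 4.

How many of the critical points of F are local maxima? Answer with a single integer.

4

F separates as a function of s plus a function of t, so ∇F=0 decouples.
∂F/∂s = 120(s - 4)(s - 1)(s + 1)(s + 3) = 0 at s ∈ {-3, -1, 1, 4}; ∂F/∂t = -60t(t - 4)(t - 1)(t + 4) = 0 at t ∈ {-4, 0, 1, 4}.
The Hessian is diagonal: diag(F_ss, F_tt). Second derivatives: F_ss(-3)=-6720, F_ss(-1)=2400, F_ss(1)=-2880, F_ss(4)=12600; F_tt(-4)=9600, F_tt(0)=-960, F_tt(1)=900, F_tt(4)=-5760.
Local maxima occur where both diagonal entries negative: (-3, 0), (-3, 4), (1, 0), (1, 4). Count: 4.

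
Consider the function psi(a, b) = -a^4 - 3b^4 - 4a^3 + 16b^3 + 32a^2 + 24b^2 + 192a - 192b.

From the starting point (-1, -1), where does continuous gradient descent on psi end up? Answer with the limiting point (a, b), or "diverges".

psi is separable, so gradient descent decouples: a follows -∂psi/∂a, b follows -∂psi/∂b.
∂psi/∂a = -4(a - 4)(a + 3)(a + 4); at a=-1 this is 120, so a decreases.
∂psi/∂b = -12(b - 4)(b - 2)(b + 2); at b=-1 this is -180, so b increases.
a converges to its nearest critical value -3 (a local min of the a-part); b converges to 2. The iterate converges to (-3, 2).

(-3, 2)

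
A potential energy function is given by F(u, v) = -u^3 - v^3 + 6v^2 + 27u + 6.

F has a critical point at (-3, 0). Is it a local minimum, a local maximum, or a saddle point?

The mixed partial ∂²F/∂u∂v is 0, so the Hessian at any point is diag(F_uu, F_vv) = diag(-6u, 6(-v + 2)).
At (-3, 0): H = diag(18, 12).
Both eigenvalues are positive, so H is positive definite: a local minimum.

local minimum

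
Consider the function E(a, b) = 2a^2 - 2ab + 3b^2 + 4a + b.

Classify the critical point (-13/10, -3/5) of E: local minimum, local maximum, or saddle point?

The Hessian of E is constant: H = [[4, -2], [-2, 6]].
det(H) = 4·6 − (-2)² = 20.
det(H) > 0 and tr(H) = 10 > 0, so H is positive definite and the point is a local minimum.

local minimum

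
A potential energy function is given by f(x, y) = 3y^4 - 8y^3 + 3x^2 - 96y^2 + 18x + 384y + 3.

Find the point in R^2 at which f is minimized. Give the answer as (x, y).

(-3, -4)

f(x,y) separates as P(x) + Q(y) + 3, so its minimum is min P + min Q + 3.
P'(x) = 6x + 18 vanishes at x ∈ {-3}; Q'(y) = 12(y - 4)(y - 2)(y + 4) vanishes at y ∈ {-4, 2, 4}.
Local minima of P (where P''>0): P(-3)=-27. Local minima of Q: Q(-4)=-1792, Q(4)=256.
So the global minimum of f is P(-3) + Q(-4) + 3 = -27 − 1792 + 3 = -1816, attained at (-3, -4).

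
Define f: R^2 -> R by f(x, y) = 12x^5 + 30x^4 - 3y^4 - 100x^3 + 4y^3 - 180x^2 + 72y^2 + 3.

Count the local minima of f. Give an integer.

f separates as a function of x plus a function of y, so ∇f=0 decouples.
∂f/∂x = 60x(x - 2)(x + 1)(x + 3) = 0 at x ∈ {-3, -1, 0, 2}; ∂f/∂y = -12y(y - 4)(y + 3) = 0 at y ∈ {-3, 0, 4}.
The Hessian is diagonal: diag(f_xx, f_yy). Second derivatives: f_xx(-3)=-1800, f_xx(-1)=360, f_xx(0)=-360, f_xx(2)=1800; f_yy(-3)=-252, f_yy(0)=144, f_yy(4)=-336.
Local minima occur where both diagonal entries positive: (-1, 0), (2, 0). Count: 2.

2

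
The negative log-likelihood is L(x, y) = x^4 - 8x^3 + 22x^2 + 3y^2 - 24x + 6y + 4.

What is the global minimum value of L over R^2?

L(x,y) separates as P(x) + Q(y) + 4, so its minimum is min P + min Q + 4.
P'(x) = 4(x - 3)(x - 2)(x - 1) vanishes at x ∈ {1, 2, 3}; Q'(y) = 6y + 6 vanishes at y ∈ {-1}.
Local minima of P (where P''>0): P(1)=-9, P(3)=-9. Local minima of Q: Q(-1)=-3.
So the global minimum of L is P(1) + Q(-1) + 4 = -9 − 3 + 4 = -8, attained at (1, -1).

-8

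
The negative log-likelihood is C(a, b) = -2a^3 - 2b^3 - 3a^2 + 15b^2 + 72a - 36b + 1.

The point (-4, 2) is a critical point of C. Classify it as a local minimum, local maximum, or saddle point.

The mixed partial ∂²C/∂a∂b is 0, so the Hessian at any point is diag(C_aa, C_bb) = diag(-6(2a + 1), 6(-2b + 5)).
At (-4, 2): H = diag(42, 6).
Both eigenvalues are positive, so H is positive definite: a local minimum.

local minimum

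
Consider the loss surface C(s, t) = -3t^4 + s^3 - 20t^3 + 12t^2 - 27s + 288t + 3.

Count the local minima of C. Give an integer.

C separates as a function of s plus a function of t, so ∇C=0 decouples.
∂C/∂s = 3(s - 3)(s + 3) = 0 at s ∈ {-3, 3}; ∂C/∂t = -12(t - 2)(t + 3)(t + 4) = 0 at t ∈ {-4, -3, 2}.
The Hessian is diagonal: diag(C_ss, C_tt). Second derivatives: C_ss(-3)=-18, C_ss(3)=18; C_tt(-4)=-72, C_tt(-3)=60, C_tt(2)=-360.
Local minima occur where both diagonal entries positive: (3, -3). Count: 1.

1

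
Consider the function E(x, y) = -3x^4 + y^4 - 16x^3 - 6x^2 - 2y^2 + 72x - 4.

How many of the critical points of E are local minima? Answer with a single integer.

E separates as a function of x plus a function of y, so ∇E=0 decouples.
∂E/∂x = -12(x - 1)(x + 2)(x + 3) = 0 at x ∈ {-3, -2, 1}; ∂E/∂y = 4y(y - 1)(y + 1) = 0 at y ∈ {-1, 0, 1}.
The Hessian is diagonal: diag(E_xx, E_yy). Second derivatives: E_xx(-3)=-48, E_xx(-2)=36, E_xx(1)=-144; E_yy(-1)=8, E_yy(0)=-4, E_yy(1)=8.
Local minima occur where both diagonal entries positive: (-2, -1), (-2, 1). Count: 2.

2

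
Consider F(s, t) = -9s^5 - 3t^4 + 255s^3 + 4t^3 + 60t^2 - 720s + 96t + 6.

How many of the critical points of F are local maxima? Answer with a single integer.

F separates as a function of s plus a function of t, so ∇F=0 decouples.
∂F/∂s = -45(s - 4)(s - 1)(s + 1)(s + 4) = 0 at s ∈ {-4, -1, 1, 4}; ∂F/∂t = -12(t - 4)(t + 1)(t + 2) = 0 at t ∈ {-2, -1, 4}.
The Hessian is diagonal: diag(F_ss, F_tt). Second derivatives: F_ss(-4)=5400, F_ss(-1)=-1350, F_ss(1)=1350, F_ss(4)=-5400; F_tt(-2)=-72, F_tt(-1)=60, F_tt(4)=-360.
Local maxima occur where both diagonal entries negative: (-1, -2), (-1, 4), (4, -2), (4, 4). Count: 4.

4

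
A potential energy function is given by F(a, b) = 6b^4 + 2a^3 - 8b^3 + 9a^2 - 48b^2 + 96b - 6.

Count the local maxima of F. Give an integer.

F separates as a function of a plus a function of b, so ∇F=0 decouples.
∂F/∂a = 6a(a + 3) = 0 at a ∈ {-3, 0}; ∂F/∂b = 24(b - 2)(b - 1)(b + 2) = 0 at b ∈ {-2, 1, 2}.
The Hessian is diagonal: diag(F_aa, F_bb). Second derivatives: F_aa(-3)=-18, F_aa(0)=18; F_bb(-2)=288, F_bb(1)=-72, F_bb(2)=96.
Local maxima occur where both diagonal entries negative: (-3, 1). Count: 1.

1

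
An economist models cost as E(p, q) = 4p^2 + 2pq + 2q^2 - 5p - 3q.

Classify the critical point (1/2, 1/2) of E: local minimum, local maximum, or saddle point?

local minimum

The Hessian of E is constant: H = [[8, 2], [2, 4]].
det(H) = 8·4 − 2² = 28.
det(H) > 0 and tr(H) = 12 > 0, so H is positive definite and the point is a local minimum.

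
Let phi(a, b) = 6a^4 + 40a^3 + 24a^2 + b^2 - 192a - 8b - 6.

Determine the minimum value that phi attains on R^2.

-144

phi(a,b) separates as P(a) + Q(b) − 6, so its minimum is min P + min Q − 6.
P'(a) = 24(a - 1)(a + 2)(a + 4) vanishes at a ∈ {-4, -2, 1}; Q'(b) = 2b - 8 vanishes at b ∈ {4}.
Local minima of P (where P''>0): P(-4)=128, P(1)=-122. Local minima of Q: Q(4)=-16.
So the global minimum of phi is P(1) + Q(4) − 6 = -122 − 16 − 6 = -144, attained at (1, 4).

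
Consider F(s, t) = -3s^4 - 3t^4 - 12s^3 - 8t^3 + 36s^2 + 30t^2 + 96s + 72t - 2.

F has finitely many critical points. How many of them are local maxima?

F separates as a function of s plus a function of t, so ∇F=0 decouples.
∂F/∂s = -12(s - 2)(s + 1)(s + 4) = 0 at s ∈ {-4, -1, 2}; ∂F/∂t = -12(t - 2)(t + 1)(t + 3) = 0 at t ∈ {-3, -1, 2}.
The Hessian is diagonal: diag(F_ss, F_tt). Second derivatives: F_ss(-4)=-216, F_ss(-1)=108, F_ss(2)=-216; F_tt(-3)=-120, F_tt(-1)=72, F_tt(2)=-180.
Local maxima occur where both diagonal entries negative: (-4, -3), (-4, 2), (2, -3), (2, 2). Count: 4.

4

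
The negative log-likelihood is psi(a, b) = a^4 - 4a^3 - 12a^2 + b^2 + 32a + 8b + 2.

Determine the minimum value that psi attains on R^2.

-78

psi(a,b) separates as P(a) + Q(b) + 2, so its minimum is min P + min Q + 2.
P'(a) = 4(a - 4)(a - 1)(a + 2) vanishes at a ∈ {-2, 1, 4}; Q'(b) = 2b + 8 vanishes at b ∈ {-4}.
Local minima of P (where P''>0): P(-2)=-64, P(4)=-64. Local minima of Q: Q(-4)=-16.
So the global minimum of psi is P(-2) + Q(-4) + 2 = -64 − 16 + 2 = -78, attained at (-2, -4).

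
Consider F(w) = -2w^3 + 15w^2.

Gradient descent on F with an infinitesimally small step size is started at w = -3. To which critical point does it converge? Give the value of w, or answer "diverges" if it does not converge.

F'(w) = -6w(w - 5), so F'(-3) = -144.
Gradient descent moves in the -F' direction, i.e. w is increasing.
The nearest critical point in that direction is w = 0, where F'' = 30 > 0 (a local minimum). The iterate converges there.

0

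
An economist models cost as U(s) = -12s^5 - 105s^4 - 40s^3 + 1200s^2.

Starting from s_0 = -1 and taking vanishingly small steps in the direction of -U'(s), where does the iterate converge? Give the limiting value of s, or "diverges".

U'(s) = -60s(s - 2)(s + 4)(s + 5), so U'(-1) = -2160.
Gradient descent moves in the -U' direction, i.e. s is increasing.
The nearest critical point in that direction is s = 0, where U'' = 2400 > 0 (a local minimum). The iterate converges there.

0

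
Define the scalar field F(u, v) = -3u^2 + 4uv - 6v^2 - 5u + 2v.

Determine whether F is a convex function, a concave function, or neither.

F is quadratic, so its Hessian is the constant matrix H = [[-6, 4], [4, -12]].
det(H) = 56, tr(H) = -18.
det(H) > 0 and tr(H) < 0, so H is negative definite everywhere: concave.

concave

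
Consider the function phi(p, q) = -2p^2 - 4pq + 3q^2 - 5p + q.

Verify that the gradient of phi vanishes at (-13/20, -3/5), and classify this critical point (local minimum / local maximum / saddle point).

∇phi = (-4p - 4q - 5, -4p + 6q + 1); substituting (-13/20, -3/5) gives ∇phi = (0, 0), so (-13/20, -3/5) is indeed a critical point.
The Hessian of phi is constant: H = [[-4, -4], [-4, 6]].
det(H) = (-4)·6 − (-4)² = -40.
Since det(H) < 0, H is indefinite and the critical point is a saddle point.

saddle point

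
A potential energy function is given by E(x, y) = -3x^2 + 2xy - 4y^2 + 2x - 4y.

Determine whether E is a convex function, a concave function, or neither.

concave

E is quadratic, so its Hessian is the constant matrix H = [[-6, 2], [2, -8]].
det(H) = 44, tr(H) = -14.
det(H) > 0 and tr(H) < 0, so H is negative definite everywhere: concave.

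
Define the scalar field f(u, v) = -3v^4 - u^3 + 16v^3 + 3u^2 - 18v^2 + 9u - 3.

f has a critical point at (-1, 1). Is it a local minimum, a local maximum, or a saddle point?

The mixed partial ∂²f/∂u∂v is 0, so the Hessian at any point is diag(f_uu, f_vv) = diag(6(-u + 1), 12(-3v^2 + 8v - 3)).
At (-1, 1): H = diag(12, 24).
Both eigenvalues are positive, so H is positive definite: a local minimum.

local minimum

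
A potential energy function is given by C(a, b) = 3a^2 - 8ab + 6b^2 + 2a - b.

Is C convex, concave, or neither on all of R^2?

C is quadratic, so its Hessian is the constant matrix H = [[6, -8], [-8, 12]].
det(H) = 8, tr(H) = 18.
det(H) > 0 and tr(H) > 0, so H is positive definite everywhere: convex.

convex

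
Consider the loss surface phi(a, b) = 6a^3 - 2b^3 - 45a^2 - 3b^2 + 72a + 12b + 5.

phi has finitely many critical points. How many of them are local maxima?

1

phi separates as a function of a plus a function of b, so ∇phi=0 decouples.
∂phi/∂a = 18(a - 4)(a - 1) = 0 at a ∈ {1, 4}; ∂phi/∂b = -6(b - 1)(b + 2) = 0 at b ∈ {-2, 1}.
The Hessian is diagonal: diag(phi_aa, phi_bb). Second derivatives: phi_aa(1)=-54, phi_aa(4)=54; phi_bb(-2)=18, phi_bb(1)=-18.
Local maxima occur where both diagonal entries negative: (1, 1). Count: 1.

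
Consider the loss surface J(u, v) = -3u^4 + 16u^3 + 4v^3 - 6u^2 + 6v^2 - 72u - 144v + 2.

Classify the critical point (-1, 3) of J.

saddle point

The mixed partial ∂²J/∂u∂v is 0, so the Hessian at any point is diag(J_uu, J_vv) = diag(12(-3u^2 + 8u - 1), 12(2v + 1)).
At (-1, 3): H = diag(-144, 84).
The eigenvalues have opposite signs, so H is indefinite: a saddle point.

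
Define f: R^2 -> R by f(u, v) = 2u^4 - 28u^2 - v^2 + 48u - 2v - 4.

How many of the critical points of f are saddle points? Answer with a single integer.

2

f separates as a function of u plus a function of v, so ∇f=0 decouples.
∂f/∂u = 8(u - 2)(u - 1)(u + 3) = 0 at u ∈ {-3, 1, 2}; ∂f/∂v = -2(v + 1) = 0 at v ∈ {-1}.
The Hessian is diagonal: diag(f_uu, f_vv). Second derivatives: f_uu(-3)=160, f_uu(1)=-32, f_uu(2)=40; f_vv(-1)=-2.
Saddle points occur where the two diagonal entries have opposite signs: (-3, -1), (2, -1). Count: 2.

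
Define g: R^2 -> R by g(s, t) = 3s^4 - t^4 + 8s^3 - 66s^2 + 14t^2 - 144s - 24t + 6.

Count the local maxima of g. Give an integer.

g separates as a function of s plus a function of t, so ∇g=0 decouples.
∂g/∂s = 12(s - 3)(s + 1)(s + 4) = 0 at s ∈ {-4, -1, 3}; ∂g/∂t = -4(t - 2)(t - 1)(t + 3) = 0 at t ∈ {-3, 1, 2}.
The Hessian is diagonal: diag(g_ss, g_tt). Second derivatives: g_ss(-4)=252, g_ss(-1)=-144, g_ss(3)=336; g_tt(-3)=-80, g_tt(1)=16, g_tt(2)=-20.
Local maxima occur where both diagonal entries negative: (-1, -3), (-1, 2). Count: 2.

2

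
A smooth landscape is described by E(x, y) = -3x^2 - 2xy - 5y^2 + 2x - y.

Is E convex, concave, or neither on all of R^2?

E is quadratic, so its Hessian is the constant matrix H = [[-6, -2], [-2, -10]].
det(H) = 56, tr(H) = -16.
det(H) > 0 and tr(H) < 0, so H is negative definite everywhere: concave.

concave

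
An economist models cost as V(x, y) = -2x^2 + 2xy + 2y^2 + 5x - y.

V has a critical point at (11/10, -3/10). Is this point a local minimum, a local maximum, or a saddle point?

The Hessian of V is constant: H = [[-4, 2], [2, 4]].
det(H) = (-4)·4 − 2² = -20.
Since det(H) < 0, H is indefinite and the critical point is a saddle point.

saddle point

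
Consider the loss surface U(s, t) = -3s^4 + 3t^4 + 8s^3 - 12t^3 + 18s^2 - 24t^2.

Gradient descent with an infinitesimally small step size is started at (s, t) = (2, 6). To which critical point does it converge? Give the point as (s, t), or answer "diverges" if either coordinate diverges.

U is separable, so gradient descent decouples: s follows -∂U/∂s, t follows -∂U/∂t.
∂U/∂s = -12s(s - 3)(s + 1); at s=2 this is 72, so s decreases.
∂U/∂t = 12t(t - 4)(t + 1); at t=6 this is 1008, so t decreases.
s converges to its nearest critical value 0 (a local min of the s-part); t converges to 4. The iterate converges to (0, 4).

(0, 4)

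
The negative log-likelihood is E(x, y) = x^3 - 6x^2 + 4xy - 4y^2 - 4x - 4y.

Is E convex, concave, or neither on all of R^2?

neither

The term x^3 is cubic, so the Hessian is not constant.
∂²E/∂x² = 6x - 12, which takes both signs as x varies (negative for sufficiently negative x). A diagonal entry of the Hessian changing sign means the Hessian is neither positive- nor negative-semidefinite on all of R^2.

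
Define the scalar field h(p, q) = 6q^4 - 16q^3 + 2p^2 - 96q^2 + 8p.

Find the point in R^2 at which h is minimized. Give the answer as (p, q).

(-2, 4)

h(p,q) separates as A(p) + B(q), so its minimum is min A + min B.
A'(p) = 4p + 8 vanishes at p ∈ {-2}; B'(q) = 24q(q - 4)(q + 2) vanishes at q ∈ {-2, 0, 4}.
Local minima of A (where A''>0): A(-2)=-8. Local minima of B: B(-2)=-160, B(4)=-1024.
So the global minimum of h is A(-2) + B(4) = -8 − 1024 = -1032, attained at (-2, 4).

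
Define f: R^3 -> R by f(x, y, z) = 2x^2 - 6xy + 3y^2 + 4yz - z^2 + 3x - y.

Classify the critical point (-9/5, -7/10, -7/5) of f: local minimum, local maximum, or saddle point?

saddle point

The Hessian is constant: H = [[4, -6, 0], [-6, 6, 4], [0, 4, -2]].
Leading principal minors: Δ₁ = 4, Δ₂ = -12, Δ₃ = -40.
The minors fit neither the all-positive nor the alternating-sign pattern, so H is indefinite: a saddle point.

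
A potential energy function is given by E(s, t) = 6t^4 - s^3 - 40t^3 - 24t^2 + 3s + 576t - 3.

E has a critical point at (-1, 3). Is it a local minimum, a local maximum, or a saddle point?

saddle point

The mixed partial ∂²E/∂s∂t is 0, so the Hessian at any point is diag(E_ss, E_tt) = diag(-6s, 24(3t^2 - 10t - 2)).
At (-1, 3): H = diag(6, -120).
The eigenvalues have opposite signs, so H is indefinite: a saddle point.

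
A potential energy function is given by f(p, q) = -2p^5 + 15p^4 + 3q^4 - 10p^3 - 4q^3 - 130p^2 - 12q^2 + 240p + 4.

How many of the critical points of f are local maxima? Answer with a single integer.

f separates as a function of p plus a function of q, so ∇f=0 decouples.
∂f/∂p = -10(p - 4)(p - 3)(p - 1)(p + 2) = 0 at p ∈ {-2, 1, 3, 4}; ∂f/∂q = 12q(q - 2)(q + 1) = 0 at q ∈ {-1, 0, 2}.
The Hessian is diagonal: diag(f_pp, f_qq). Second derivatives: f_pp(-2)=900, f_pp(1)=-180, f_pp(3)=100, f_pp(4)=-180; f_qq(-1)=36, f_qq(0)=-24, f_qq(2)=72.
Local maxima occur where both diagonal entries negative: (1, 0), (4, 0). Count: 2.

2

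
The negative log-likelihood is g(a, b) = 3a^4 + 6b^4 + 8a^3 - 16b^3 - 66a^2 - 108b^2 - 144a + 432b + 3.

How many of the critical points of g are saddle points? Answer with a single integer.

g separates as a function of a plus a function of b, so ∇g=0 decouples.
∂g/∂a = 12(a - 3)(a + 1)(a + 4) = 0 at a ∈ {-4, -1, 3}; ∂g/∂b = 24(b - 3)(b - 2)(b + 3) = 0 at b ∈ {-3, 2, 3}.
The Hessian is diagonal: diag(g_aa, g_bb). Second derivatives: g_aa(-4)=252, g_aa(-1)=-144, g_aa(3)=336; g_bb(-3)=720, g_bb(2)=-120, g_bb(3)=144.
Saddle points occur where the two diagonal entries have opposite signs: (-4, 2), (-1, -3), (-1, 3), (3, 2). Count: 4.

4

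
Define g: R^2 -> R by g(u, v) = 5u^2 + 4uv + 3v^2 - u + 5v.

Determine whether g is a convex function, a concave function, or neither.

g is quadratic, so its Hessian is the constant matrix H = [[10, 4], [4, 6]].
det(H) = 44, tr(H) = 16.
det(H) > 0 and tr(H) > 0, so H is positive definite everywhere: convex.

convex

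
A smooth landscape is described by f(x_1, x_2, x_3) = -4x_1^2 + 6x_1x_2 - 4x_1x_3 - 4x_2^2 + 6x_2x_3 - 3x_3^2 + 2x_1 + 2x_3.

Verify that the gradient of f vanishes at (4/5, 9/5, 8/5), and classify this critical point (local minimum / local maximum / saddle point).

local maximum

∇f = (-8x_1 + 6x_2 - 4x_3 + 2, 6x_1 - 8x_2 + 6x_3, -4x_1 + 6x_2 - 6x_3 + 2); substituting (4/5, 9/5, 8/5) gives ∇f = (0, 0, 0), so (4/5, 9/5, 8/5) is indeed a critical point.
The Hessian is constant: H = [[-8, 6, -4], [6, -8, 6], [-4, 6, -6]].
Leading principal minors: Δ₁ = -8, Δ₂ = 28, Δ₃ = -40.
The minors alternate sign starting negative (−, +, −), so H is negative definite: a local maximum.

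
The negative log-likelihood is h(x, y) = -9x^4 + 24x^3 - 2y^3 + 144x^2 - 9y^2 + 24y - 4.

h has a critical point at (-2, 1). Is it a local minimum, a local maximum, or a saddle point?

The mixed partial ∂²h/∂x∂y is 0, so the Hessian at any point is diag(h_xx, h_yy) = diag(36(-3x^2 + 4x + 8), -6(2y + 3)).
At (-2, 1): H = diag(-432, -30).
Both eigenvalues are negative, so H is negative definite: a local maximum.

local maximum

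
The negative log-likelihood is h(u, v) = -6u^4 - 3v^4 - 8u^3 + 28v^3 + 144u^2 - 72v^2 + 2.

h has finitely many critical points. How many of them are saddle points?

4

h separates as a function of u plus a function of v, so ∇h=0 decouples.
∂h/∂u = -24u(u - 3)(u + 4) = 0 at u ∈ {-4, 0, 3}; ∂h/∂v = -12v(v - 4)(v - 3) = 0 at v ∈ {0, 3, 4}.
The Hessian is diagonal: diag(h_uu, h_vv). Second derivatives: h_uu(-4)=-672, h_uu(0)=288, h_uu(3)=-504; h_vv(0)=-144, h_vv(3)=36, h_vv(4)=-48.
Saddle points occur where the two diagonal entries have opposite signs: (-4, 3), (0, 0), (0, 4), (3, 3). Count: 4.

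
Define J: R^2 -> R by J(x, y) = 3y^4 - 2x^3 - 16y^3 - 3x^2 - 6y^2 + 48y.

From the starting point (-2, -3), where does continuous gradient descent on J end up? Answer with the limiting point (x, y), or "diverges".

J is separable, so gradient descent decouples: x follows -∂J/∂x, y follows -∂J/∂y.
∂J/∂x = -6x(x + 1); at x=-2 this is -12, so x increases.
∂J/∂y = 12(y - 4)(y - 1)(y + 1); at y=-3 this is -672, so y increases.
x converges to its nearest critical value -1 (a local min of the x-part); y converges to -1. The iterate converges to (-1, -1).

(-1, -1)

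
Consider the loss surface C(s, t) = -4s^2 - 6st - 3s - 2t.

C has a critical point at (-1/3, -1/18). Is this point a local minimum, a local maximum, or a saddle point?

saddle point

The Hessian of C is constant: H = [[-8, -6], [-6, 0]].
det(H) = (-8)·0 − (-6)² = -36.
Since det(H) < 0, H is indefinite and the critical point is a saddle point.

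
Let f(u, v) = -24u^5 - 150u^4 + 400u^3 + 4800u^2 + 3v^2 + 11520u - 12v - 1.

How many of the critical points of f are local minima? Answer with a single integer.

2

f separates as a function of u plus a function of v, so ∇f=0 decouples.
∂f/∂u = -120(u - 4)(u + 2)(u + 3)(u + 4) = 0 at u ∈ {-4, -3, -2, 4}; ∂f/∂v = 6(v - 2) = 0 at v ∈ {2}.
The Hessian is diagonal: diag(f_uu, f_vv). Second derivatives: f_uu(-4)=1920, f_uu(-3)=-840, f_uu(-2)=1440, f_uu(4)=-40320; f_vv(2)=6.
Local minima occur where both diagonal entries positive: (-4, 2), (-2, 2). Count: 2.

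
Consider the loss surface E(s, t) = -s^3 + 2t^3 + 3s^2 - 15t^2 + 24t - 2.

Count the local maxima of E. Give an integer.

1

E separates as a function of s plus a function of t, so ∇E=0 decouples.
∂E/∂s = -3s(s - 2) = 0 at s ∈ {0, 2}; ∂E/∂t = 6(t - 4)(t - 1) = 0 at t ∈ {1, 4}.
The Hessian is diagonal: diag(E_ss, E_tt). Second derivatives: E_ss(0)=6, E_ss(2)=-6; E_tt(1)=-18, E_tt(4)=18.
Local maxima occur where both diagonal entries negative: (2, 1). Count: 1.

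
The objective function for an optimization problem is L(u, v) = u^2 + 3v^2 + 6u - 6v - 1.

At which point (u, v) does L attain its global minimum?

(-3, 1)

L(u,v) separates as P(u) + Q(v) − 1, so its minimum is min P + min Q − 1.
P'(u) = 2u + 6 vanishes at u ∈ {-3}; Q'(v) = 6v - 6 vanishes at v ∈ {1}.
Local minima of P (where P''>0): P(-3)=-9. Local minima of Q: Q(1)=-3.
So the global minimum of L is P(-3) + Q(1) − 1 = -9 − 3 − 1 = -13, attained at (-3, 1).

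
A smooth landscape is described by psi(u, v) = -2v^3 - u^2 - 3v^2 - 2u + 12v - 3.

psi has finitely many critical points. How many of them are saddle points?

1

psi separates as a function of u plus a function of v, so ∇psi=0 decouples.
∂psi/∂u = -2(u + 1) = 0 at u ∈ {-1}; ∂psi/∂v = -6(v - 1)(v + 2) = 0 at v ∈ {-2, 1}.
The Hessian is diagonal: diag(psi_uu, psi_vv). Second derivatives: psi_uu(-1)=-2; psi_vv(-2)=18, psi_vv(1)=-18.
Saddle points occur where the two diagonal entries have opposite signs: (-1, -2). Count: 1.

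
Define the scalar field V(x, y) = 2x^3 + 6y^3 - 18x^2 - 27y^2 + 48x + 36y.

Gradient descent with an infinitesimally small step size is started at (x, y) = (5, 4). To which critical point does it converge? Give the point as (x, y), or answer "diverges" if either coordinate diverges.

(4, 2)

V is separable, so gradient descent decouples: x follows -∂V/∂x, y follows -∂V/∂y.
∂V/∂x = 6(x - 4)(x - 2); at x=5 this is 18, so x decreases.
∂V/∂y = 18(y - 2)(y - 1); at y=4 this is 108, so y decreases.
x converges to its nearest critical value 4 (a local min of the x-part); y converges to 2. The iterate converges to (4, 2).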